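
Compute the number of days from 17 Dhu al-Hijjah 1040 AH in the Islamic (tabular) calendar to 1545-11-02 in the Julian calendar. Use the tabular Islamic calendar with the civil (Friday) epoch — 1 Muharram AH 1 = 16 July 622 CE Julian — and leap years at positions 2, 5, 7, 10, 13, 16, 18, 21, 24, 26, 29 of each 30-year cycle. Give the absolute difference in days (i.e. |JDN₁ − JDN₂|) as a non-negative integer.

31293

JDN of the first date = 2316968.
JDN of the second date = 2285675.
|2285675 − 2316968| = 31293.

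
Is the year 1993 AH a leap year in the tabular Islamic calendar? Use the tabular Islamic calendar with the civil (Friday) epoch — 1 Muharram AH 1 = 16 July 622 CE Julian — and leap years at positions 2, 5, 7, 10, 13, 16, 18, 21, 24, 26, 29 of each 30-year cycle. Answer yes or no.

yes

Year 1993 AH is year 13 of its 30-year cycle; leap positions are 2, 5, 7, 10, 13, 16, 18, 21, 24, 26, 29, so it is a leap year (355 days).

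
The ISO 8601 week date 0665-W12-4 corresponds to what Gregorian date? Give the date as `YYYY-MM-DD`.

0665-03-23

ISO week 1 of 665 is the week containing the first Thursday of 665.
Week 12, day 4 (Thursday) lands on 0665-03-23.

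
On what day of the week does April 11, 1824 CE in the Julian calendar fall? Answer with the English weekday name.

In the Gregorian calendar this is 23 April 1824 (JDN 2387375).
Since JDN mod 7 = 4 (0 = Monday), the day is Friday.

Friday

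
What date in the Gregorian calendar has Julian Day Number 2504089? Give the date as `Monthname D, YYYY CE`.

JDN 2451545 is 1 Jan 2000; 2504089 is +52544 days from there.

November 11, 2143 CE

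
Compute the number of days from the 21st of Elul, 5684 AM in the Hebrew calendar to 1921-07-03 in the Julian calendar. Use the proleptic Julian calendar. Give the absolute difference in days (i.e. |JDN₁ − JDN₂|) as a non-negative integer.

JDN of the first date = 2424049.
JDN of the second date = 2422887.
|2422887 − 2424049| = 1162.

1162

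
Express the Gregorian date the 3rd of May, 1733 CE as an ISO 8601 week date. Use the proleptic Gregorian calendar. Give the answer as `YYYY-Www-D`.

The weekday is Sunday (ISO weekday 7).
That Sunday belongs to ISO week 18 of ISO year 1733.

1733-W18-7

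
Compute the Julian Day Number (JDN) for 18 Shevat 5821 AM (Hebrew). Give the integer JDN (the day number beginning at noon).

In the Gregorian calendar the same day is 8 February 2061.
JDN 2400001 is 17 November 1858 CE (Gregorian), MJD 0; the target day is +73863 days from there, so JDN = 2473864.

2473864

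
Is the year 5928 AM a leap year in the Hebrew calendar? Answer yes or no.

Hebrew year 5928 is year 19 of its 19-year Metonic cycle; leap years are at positions 3, 6, 8, 11, 14, 17, 19, so it is a leap year (13 months).

yes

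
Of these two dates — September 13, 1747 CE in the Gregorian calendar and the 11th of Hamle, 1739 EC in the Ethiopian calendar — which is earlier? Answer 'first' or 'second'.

The two dates have Julian Day Numbers 2359394 and 2359335 respectively.
Since 2359335 < 2359394, the second date comes first.

second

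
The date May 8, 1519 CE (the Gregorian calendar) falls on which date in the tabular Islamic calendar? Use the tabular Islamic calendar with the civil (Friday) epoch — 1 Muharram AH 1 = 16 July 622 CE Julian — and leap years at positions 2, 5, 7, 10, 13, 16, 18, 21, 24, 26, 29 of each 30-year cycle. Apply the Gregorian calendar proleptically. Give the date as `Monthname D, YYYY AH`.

Rabi' al-Thani 27, 925 AH

Julian Day Number of the source date = 2275990.
Converting JDN 2275990 to the tabular Islamic calendar gives 27 Rabi' al-Thani 925 AH.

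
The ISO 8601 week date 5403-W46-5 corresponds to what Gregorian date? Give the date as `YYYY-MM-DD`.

ISO week 1 of 5403 is the week containing the first Thursday of 5403.
Week 46, day 5 (Friday) lands on 5403-11-18.

5403-11-18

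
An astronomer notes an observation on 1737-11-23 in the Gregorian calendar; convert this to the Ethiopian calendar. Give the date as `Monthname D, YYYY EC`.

Both dates share Julian Day Number 2355813; in the Ethiopian calendar that is 16 Hidar 1730 EC.

Hidar 16, 1730 EC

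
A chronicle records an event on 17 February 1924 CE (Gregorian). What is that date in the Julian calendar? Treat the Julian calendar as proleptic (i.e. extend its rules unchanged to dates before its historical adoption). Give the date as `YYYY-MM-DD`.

For dates in this range the Gregorian date is 13 days ahead of the Julian.
17 February 1924 Gregorian − 13 days → 4 February 1924 Julian.

1924-02-04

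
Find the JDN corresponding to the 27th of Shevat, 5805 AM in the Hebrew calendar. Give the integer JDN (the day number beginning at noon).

In the Gregorian calendar the same day is 14 February 2045.
JDN 2451545 is 1 January 2000 CE (Gregorian); the target day is +16481 days from there, so JDN = 2468026.

2468026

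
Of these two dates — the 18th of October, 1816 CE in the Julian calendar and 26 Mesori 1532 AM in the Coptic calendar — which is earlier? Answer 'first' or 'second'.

second

The two dates have Julian Day Numbers 2384643 and 2384583 respectively.
Since 2384583 < 2384643, the second date comes first.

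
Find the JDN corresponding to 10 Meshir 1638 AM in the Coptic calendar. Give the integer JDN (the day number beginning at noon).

Equivalently 17 February 1922 (Gregorian).
JDN 2451545 is 1 January 2000 CE (Gregorian); the target day is −28442 days from there, so JDN = 2423103.

2423103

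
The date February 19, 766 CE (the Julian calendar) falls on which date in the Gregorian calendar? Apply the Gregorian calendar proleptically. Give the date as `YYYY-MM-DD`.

0766-02-23

The Julian–Gregorian offset here is 4 days (Julian trailing).
19 February 766 Julian + 4 days → 23 February 766 Gregorian.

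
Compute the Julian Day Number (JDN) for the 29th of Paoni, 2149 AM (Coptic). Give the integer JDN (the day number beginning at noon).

In the Gregorian calendar the same day is 9 July 2433.
JDN 2400001 is 17 November 1858 CE (Gregorian), MJD 0; the target day is +209884 days from there, so JDN = 2609885.

2609885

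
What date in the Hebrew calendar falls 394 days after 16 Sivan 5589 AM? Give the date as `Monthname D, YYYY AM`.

Tammuz 25, 5590 AM

JDN of 16 Sivan 5589 AM = 2389256.
2389256 + 394 = 2389650.
JDN 2389650 in the Hebrew calendar is Tammuz 25, 5590 AM.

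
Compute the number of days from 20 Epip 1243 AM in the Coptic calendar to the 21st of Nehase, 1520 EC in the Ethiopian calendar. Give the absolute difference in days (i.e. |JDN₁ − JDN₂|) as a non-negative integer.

397

JDN of the first date = 2278989.
JDN of the second date = 2279386.
|2279386 − 2278989| = 397.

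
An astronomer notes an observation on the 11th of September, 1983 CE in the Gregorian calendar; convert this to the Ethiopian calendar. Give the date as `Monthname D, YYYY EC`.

Pagume 6, 1975 EC

Both dates share Julian Day Number 2445589; in the Ethiopian calendar that is 6 Pagume 1975 EC.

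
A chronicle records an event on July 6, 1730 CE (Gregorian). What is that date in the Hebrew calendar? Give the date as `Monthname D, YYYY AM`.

Tammuz 21, 5490 AM

Julian Day Number of the source date = 2353116.
Converting JDN 2353116 to the Hebrew calendar gives 21 Tammuz 5490 AM.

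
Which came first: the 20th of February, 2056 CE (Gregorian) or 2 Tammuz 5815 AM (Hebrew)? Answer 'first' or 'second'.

First date → JDN 2472049; second date → JDN 2471812.
JDN 2471812 < JDN 2472049, so the second date is earlier.

second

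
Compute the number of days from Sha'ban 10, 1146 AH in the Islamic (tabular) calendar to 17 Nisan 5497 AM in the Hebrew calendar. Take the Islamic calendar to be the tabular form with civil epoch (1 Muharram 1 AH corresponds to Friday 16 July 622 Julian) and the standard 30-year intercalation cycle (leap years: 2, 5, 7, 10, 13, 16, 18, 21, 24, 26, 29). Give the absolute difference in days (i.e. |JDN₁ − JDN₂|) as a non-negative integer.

1188

First date → JDN 2354406; second date → JDN 2355594.
The interval is |2354406 − 2355594| = 1188 days.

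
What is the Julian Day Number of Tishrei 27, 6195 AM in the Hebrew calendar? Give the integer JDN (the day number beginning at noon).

2610364

In the Gregorian calendar the same day is 31 October 2434.
JDN 2299161 is 15 October 1582 CE (Gregorian); the target day is +311203 days from there, so JDN = 2610364.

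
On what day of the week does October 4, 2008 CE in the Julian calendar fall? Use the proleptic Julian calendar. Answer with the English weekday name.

Friday

This is JDN 2454757 (17 October 2008 Gregorian).
Since JDN mod 7 = 4 (0 = Monday), the day is Friday.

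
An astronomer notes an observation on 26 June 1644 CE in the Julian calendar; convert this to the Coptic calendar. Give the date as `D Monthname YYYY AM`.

Both dates share Julian Day Number 2321706; in the Coptic calendar that is 2 Epip 1360 AM.

2 Epip 1360 AM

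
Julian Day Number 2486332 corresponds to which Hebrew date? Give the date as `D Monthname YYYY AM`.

24 Adar II 5855 AM

The Gregorian equivalent of JDN 2486332 is 30 March 2095.
In the Hebrew calendar that day is 24 Adar II 5855 AM.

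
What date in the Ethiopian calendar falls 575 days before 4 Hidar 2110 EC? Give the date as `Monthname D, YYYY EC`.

The starting date is JDN 2494596; 2494596 − 575 = 2494021.
JDN 2494021 corresponds to Miyazya 9, 2108 EC.

Miyazya 9, 2108 EC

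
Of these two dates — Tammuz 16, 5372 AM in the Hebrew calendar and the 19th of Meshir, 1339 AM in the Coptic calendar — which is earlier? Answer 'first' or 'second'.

Converting both to JDN: 2310028 vs 2313902; the smaller is the first.

first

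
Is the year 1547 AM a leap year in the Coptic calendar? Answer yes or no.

1547 mod 4 = 3; in the Coptic calendar a year is leap when year mod 4 = 3, so it is a leap year.

yes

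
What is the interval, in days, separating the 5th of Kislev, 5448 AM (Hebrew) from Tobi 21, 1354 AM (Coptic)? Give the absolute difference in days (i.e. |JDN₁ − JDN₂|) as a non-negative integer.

First date → JDN 2337538; second date → JDN 2319353.
The interval is |2337538 − 2319353| = 18185 days.

18185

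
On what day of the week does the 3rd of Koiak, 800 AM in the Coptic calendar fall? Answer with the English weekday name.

Thursday

In the proleptic Gregorian calendar this is 6 December 1083 (JDN 2116957).
JDN 2116957 mod 7 = 3, and JDN 0 was a Monday, so this is a Thursday.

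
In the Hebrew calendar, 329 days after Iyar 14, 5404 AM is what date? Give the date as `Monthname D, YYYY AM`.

Nisan 18, 5405 AM

The starting date is JDN 2321659; 2321659 + 329 = 2321988.
JDN 2321988 corresponds to Nisan 18, 5405 AM.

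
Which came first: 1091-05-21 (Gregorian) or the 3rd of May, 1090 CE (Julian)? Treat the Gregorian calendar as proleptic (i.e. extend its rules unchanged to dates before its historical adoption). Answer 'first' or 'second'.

The two dates have Julian Day Numbers 2119680 and 2119303 respectively.
Since 2119303 < 2119680, the second date comes first.

second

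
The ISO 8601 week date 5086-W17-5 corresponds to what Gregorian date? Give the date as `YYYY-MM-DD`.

ISO week 1 of 5086 is the week containing the first Thursday of 5086.
Week 17, day 5 (Friday) lands on 5086-04-30.

5086-04-30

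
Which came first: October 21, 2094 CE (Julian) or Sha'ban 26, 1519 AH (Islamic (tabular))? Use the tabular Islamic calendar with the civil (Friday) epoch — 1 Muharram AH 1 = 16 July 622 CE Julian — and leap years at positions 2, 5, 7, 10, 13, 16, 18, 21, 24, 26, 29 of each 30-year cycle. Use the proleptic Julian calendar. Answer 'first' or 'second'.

first

First date → JDN 2486185; second date → JDN 2486601.
JDN 2486185 < JDN 2486601, so the first date is earlier.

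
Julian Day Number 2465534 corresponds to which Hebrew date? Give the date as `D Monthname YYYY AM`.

15 Nisan 5798 AM

JDN 2465534 is 20 April 2038 in the Gregorian calendar.
In the Hebrew calendar that day is 15 Nisan 5798 AM.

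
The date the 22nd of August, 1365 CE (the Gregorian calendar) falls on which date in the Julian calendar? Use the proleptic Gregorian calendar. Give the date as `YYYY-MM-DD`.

At this point the Julian calendar is 8 days behind the Gregorian.
22 August 1365 Gregorian − 8 days → 14 August 1365 Julian.

1365-08-14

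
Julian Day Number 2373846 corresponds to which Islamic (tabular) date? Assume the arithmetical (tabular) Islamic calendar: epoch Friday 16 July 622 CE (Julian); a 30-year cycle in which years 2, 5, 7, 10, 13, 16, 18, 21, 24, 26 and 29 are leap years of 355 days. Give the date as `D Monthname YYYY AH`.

19 Jumada al-Thani 1201 AH

JDN 2373846 is 8 April 1787 in the Gregorian calendar.
In the tabular Islamic calendar that day is 19 Jumada al-Thani 1201 AH.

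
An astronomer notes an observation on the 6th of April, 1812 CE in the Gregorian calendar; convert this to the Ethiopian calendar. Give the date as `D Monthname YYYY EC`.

29 Megabit 1804 EC

Julian Day Number of the source date = 2382975.
Converting JDN 2382975 to the Ethiopian calendar gives 29 Megabit 1804 EC.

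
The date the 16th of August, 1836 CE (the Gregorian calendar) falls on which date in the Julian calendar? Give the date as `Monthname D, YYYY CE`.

The Julian–Gregorian offset here is 12 days (Julian trailing).
16 August 1836 Gregorian − 12 days → 4 August 1836 Julian.

August 4, 1836 CE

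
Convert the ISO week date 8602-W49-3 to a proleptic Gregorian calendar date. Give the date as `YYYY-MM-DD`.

ISO week 1 of 8602 is the week containing the first Thursday of 8602.
Week 49, day 3 (Wednesday) lands on 8602-12-08.

8602-12-08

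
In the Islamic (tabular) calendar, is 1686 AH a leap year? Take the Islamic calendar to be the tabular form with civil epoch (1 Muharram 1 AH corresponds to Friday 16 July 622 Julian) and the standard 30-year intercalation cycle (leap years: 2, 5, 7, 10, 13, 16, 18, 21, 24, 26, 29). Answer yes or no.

Year 1686 AH is year 6 of its 30-year cycle; leap positions are 2, 5, 7, 10, 13, 16, 18, 21, 24, 26, 29, so it is a common year (354 days).

no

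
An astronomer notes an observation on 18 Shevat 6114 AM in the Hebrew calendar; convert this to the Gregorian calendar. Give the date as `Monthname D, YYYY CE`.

February 11, 2354 CE

Julian Day Number of the source date = 2580882.
Converting JDN 2580882 to the Gregorian calendar gives 11 February 2354 CE.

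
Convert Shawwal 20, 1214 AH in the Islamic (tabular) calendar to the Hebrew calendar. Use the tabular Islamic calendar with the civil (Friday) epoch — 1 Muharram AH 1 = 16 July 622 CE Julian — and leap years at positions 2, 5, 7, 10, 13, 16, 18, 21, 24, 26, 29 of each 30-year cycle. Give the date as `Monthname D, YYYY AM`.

Adar 20, 5560 AM

Julian Day Number of the source date = 2378572.
Converting JDN 2378572 to the Hebrew calendar gives 20 Adar 5560 AM.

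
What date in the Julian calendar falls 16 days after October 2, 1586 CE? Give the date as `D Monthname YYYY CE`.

18 October 1586 CE

The starting date is JDN 2300619; 2300619 + 16 = 2300635.
JDN 2300635 corresponds to 18 October 1586 CE.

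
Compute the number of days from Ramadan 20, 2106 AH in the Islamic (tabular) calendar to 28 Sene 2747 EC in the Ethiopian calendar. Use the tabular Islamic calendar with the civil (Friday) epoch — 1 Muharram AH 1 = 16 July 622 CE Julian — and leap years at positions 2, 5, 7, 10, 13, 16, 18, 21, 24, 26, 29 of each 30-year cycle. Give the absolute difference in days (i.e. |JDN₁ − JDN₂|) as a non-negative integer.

JDN of the first date = 2694637.
JDN of the second date = 2727494.
|2727494 − 2694637| = 32857.

32857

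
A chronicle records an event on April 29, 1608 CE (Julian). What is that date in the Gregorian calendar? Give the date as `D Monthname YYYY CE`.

9 May 1608 CE

For dates in this range the Gregorian date is 10 days ahead of the Julian.
29 April 1608 Julian + 10 days → 9 May 1608 Gregorian.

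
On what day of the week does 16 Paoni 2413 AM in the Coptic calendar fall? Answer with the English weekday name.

Monday

Equivalently 28 June 2697 Gregorian, JDN 2706298.
2706298 ≡ 0 (mod 7); counting from Monday = 0 gives Monday.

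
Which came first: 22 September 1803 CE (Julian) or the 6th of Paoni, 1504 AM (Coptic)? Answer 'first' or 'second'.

First date → JDN 2379868; second date → JDN 2374276.
JDN 2374276 < JDN 2379868, so the second date is earlier.

second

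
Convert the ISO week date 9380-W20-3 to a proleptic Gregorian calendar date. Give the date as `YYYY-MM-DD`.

ISO week 1 of 9380 is the week containing the first Thursday of 9380.
Week 20, day 3 (Wednesday) lands on 9380-05-17.

9380-05-17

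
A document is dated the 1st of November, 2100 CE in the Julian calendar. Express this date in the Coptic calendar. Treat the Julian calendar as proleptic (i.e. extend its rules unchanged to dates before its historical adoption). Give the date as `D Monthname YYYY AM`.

5 Hathor 1817 AM

The source date corresponds to 15 November 2100 in the Gregorian calendar (JDN 2488388).
That day falls on 5 Hathor 1817 AM in the Coptic calendar.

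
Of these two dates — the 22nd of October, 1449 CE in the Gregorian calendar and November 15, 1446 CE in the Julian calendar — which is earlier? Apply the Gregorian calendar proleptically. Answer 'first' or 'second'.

second

The two dates have Julian Day Numbers 2250591 and 2249528 respectively.
Since 2249528 < 2250591, the second date comes first.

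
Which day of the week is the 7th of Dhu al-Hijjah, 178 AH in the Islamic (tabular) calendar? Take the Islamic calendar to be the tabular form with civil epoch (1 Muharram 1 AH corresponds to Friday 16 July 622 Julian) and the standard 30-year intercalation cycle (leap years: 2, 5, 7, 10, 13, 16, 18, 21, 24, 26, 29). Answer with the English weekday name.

Equivalently 8 March 795 Gregorian, JDN 2011494.
Since JDN mod 7 = 2 (0 = Monday), the day is Wednesday.

Wednesday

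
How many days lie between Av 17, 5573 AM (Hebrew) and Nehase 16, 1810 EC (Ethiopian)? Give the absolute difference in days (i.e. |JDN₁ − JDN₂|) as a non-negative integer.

First date → JDN 2383469; second date → JDN 2385303.
The interval is |2383469 − 2385303| = 1834 days.

1834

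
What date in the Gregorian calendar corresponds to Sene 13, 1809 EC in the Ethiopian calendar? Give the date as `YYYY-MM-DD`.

Both dates share Julian Day Number 2384875; in the Gregorian calendar that is 19 June 1817 CE.

1817-06-19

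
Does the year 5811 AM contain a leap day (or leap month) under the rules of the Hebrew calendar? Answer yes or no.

Hebrew year 5811 is year 16 of its 19-year Metonic cycle; leap years are at positions 3, 6, 8, 11, 14, 17, 19, so it is a common year (12 months).

no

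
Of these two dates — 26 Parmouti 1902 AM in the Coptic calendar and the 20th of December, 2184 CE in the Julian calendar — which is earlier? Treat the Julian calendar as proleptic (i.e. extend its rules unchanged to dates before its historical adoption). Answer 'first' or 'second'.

The two dates have Julian Day Numbers 2519605 and 2519118 respectively.
Since 2519118 < 2519605, the second date comes first.

second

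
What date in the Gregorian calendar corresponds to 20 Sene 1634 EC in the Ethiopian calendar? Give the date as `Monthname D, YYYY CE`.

June 24, 1642 CE

Julian Day Number of the source date = 2320963.
Converting JDN 2320963 to the Gregorian calendar gives 24 June 1642 CE.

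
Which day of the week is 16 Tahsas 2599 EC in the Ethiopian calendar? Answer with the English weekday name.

Tuesday

In the Gregorian calendar this is 30 December 2606 (JDN 2673245).
JDN 2673245 mod 7 = 1, and JDN 0 was a Monday, so this is a Tuesday.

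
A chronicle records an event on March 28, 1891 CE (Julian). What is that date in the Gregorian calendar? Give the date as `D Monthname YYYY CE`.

9 April 1891 CE

The Julian–Gregorian offset here is 12 days (Julian trailing).
28 March 1891 Julian + 12 days → 9 April 1891 Gregorian.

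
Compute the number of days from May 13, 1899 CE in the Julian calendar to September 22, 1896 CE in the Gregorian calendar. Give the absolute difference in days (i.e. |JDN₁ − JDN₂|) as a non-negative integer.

975

First date → JDN 2414800; second date → JDN 2413825.
The interval is |2414800 − 2413825| = 975 days.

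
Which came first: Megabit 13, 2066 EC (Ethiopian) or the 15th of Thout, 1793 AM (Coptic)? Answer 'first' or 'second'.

Converting both to JDN: 2478654 vs 2479572; the smaller is the first.

first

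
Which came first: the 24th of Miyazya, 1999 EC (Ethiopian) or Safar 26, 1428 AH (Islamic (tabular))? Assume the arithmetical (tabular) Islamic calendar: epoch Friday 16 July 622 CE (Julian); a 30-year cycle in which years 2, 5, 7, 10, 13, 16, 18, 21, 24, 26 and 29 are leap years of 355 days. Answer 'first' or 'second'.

second

The two dates have Julian Day Numbers 2454223 and 2454176 respectively.
Since 2454176 < 2454223, the second date comes first.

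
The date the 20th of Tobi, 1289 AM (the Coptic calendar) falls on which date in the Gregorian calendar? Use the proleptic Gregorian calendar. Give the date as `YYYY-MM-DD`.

1573-01-25

Both dates share Julian Day Number 2295611; in the Gregorian calendar that is 25 January 1573 CE.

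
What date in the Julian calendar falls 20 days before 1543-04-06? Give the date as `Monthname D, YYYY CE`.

March 17, 1543 CE

The starting date is JDN 2284734; 2284734 − 20 = 2284714.
JDN 2284714 corresponds to March 17, 1543 CE.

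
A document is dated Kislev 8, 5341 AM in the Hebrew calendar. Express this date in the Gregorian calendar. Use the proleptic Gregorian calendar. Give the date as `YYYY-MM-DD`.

1580-11-25

Julian Day Number of the source date = 2298472.
Converting JDN 2298472 to the Gregorian calendar gives 25 November 1580 CE.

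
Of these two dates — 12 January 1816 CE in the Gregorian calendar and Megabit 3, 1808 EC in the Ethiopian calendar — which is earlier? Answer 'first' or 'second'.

First date → JDN 2384351; second date → JDN 2384410.
JDN 2384351 < JDN 2384410, so the first date is earlier.

first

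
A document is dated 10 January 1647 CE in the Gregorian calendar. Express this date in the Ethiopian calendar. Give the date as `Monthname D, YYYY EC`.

Both dates share Julian Day Number 2322624; in the Ethiopian calendar that is 5 Tir 1639 EC.

Tir 5, 1639 EC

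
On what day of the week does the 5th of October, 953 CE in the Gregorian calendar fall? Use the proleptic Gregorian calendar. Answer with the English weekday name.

Friday

2069414 ≡ 4 (mod 7); counting from Monday = 0 gives Friday.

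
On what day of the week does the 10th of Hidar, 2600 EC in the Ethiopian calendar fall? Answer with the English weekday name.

This is JDN 2673575 (25 November 2607 Gregorian).
Since JDN mod 7 = 2 (0 = Monday), the day is Wednesday.

Wednesday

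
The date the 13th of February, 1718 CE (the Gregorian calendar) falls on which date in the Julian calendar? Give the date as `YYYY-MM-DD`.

1718-02-02

For dates in this range the Gregorian date is 11 days ahead of the Julian.
13 February 1718 Gregorian − 11 days → 2 February 1718 Julian.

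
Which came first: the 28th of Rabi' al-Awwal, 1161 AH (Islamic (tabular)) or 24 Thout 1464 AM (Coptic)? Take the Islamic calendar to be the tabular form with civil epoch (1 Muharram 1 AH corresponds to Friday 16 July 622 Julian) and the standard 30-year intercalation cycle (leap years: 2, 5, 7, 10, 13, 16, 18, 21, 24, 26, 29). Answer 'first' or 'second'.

second

First date → JDN 2359591; second date → JDN 2359414.
JDN 2359414 < JDN 2359591, so the second date is earlier.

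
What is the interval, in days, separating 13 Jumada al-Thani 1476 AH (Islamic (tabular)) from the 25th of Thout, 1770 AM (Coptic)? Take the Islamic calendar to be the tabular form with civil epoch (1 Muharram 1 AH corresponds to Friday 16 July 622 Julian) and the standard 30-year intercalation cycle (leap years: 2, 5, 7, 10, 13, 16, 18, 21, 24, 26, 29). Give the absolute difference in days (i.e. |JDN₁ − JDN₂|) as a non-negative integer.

First date → JDN 2471291; second date → JDN 2471181.
The interval is |2471291 − 2471181| = 110 days.

110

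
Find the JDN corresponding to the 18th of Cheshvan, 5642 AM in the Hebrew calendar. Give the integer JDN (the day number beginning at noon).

2408395

In the Gregorian calendar the same day is 10 November 1881.
JDN 2451545 is 1 January 2000 CE (Gregorian); the target day is −43150 days from there, so JDN = 2408395.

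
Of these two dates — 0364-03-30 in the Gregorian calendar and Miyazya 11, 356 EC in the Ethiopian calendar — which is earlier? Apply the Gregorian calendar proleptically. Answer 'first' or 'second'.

The two dates have Julian Day Numbers 1854097 and 1854105 respectively.
Since 1854097 < 1854105, the first date comes first.

first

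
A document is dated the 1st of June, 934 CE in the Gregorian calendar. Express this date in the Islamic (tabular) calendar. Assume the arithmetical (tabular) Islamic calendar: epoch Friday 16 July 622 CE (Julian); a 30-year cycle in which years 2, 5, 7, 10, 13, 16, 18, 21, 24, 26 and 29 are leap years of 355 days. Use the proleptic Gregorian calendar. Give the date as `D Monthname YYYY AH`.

9 Jumada al-Thani 322 AH

Both dates share Julian Day Number 2062348; in the tabular Islamic calendar that is 9 Jumada al-Thani 322 AH.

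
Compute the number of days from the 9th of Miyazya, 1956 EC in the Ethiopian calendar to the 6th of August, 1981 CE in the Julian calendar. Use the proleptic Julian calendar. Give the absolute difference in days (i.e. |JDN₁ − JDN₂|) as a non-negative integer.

6333

JDN of the first date = 2438503.
JDN of the second date = 2444836.
|2444836 − 2438503| = 6333.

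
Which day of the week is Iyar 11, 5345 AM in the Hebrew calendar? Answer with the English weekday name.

Friday

In the Gregorian calendar this is 10 May 1585 (JDN 2300099).
Since JDN mod 7 = 4 (0 = Monday), the day is Friday.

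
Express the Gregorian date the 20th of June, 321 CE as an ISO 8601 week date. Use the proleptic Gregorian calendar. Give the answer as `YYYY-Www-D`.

The weekday is Monday (ISO weekday 1).
That Monday belongs to ISO week 25 of ISO year 321.

0321-W25-1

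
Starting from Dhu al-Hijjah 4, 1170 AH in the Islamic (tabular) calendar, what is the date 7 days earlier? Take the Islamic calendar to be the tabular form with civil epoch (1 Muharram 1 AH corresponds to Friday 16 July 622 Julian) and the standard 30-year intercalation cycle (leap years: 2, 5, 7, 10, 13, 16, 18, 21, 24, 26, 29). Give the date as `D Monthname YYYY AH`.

27 Dhu al-Qa'dah 1170 AH

Counting 7 days back from JDN 2363023 reaches JDN 2363016, which is 27 Dhu al-Qa'dah 1170 AH.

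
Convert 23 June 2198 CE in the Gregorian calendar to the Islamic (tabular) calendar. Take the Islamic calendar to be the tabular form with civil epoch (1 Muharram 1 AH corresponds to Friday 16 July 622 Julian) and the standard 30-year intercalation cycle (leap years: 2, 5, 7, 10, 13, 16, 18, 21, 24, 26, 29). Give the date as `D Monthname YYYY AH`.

Both dates share Julian Day Number 2524037; in the tabular Islamic calendar that is 18 Rabi' al-Thani 1625 AH.

18 Rabi' al-Thani 1625 AH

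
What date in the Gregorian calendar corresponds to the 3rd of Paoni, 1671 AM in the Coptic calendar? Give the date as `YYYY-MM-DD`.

Both dates share Julian Day Number 2435269; in the Gregorian calendar that is 10 June 1955 CE.

1955-06-10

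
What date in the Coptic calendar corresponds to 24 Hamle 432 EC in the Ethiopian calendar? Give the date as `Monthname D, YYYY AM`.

Epip 24, 156 AM

Julian Day Number of the source date = 1881967.
Converting JDN 1881967 to the Coptic calendar gives 24 Epip 156 AM.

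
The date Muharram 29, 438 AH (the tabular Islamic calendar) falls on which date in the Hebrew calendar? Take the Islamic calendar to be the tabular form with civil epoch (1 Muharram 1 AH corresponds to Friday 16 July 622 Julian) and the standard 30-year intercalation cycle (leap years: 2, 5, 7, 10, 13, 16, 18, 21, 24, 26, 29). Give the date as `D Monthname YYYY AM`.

The source date corresponds to 11 August 1046 in the proleptic Gregorian calendar (JDN 2103326).
That day falls on 30 Av 4806 AM in the Hebrew calendar.

30 Av 4806 AM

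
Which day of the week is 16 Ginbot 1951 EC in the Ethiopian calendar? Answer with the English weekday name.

Sunday

Equivalently 24 May 1959 Gregorian, JDN 2436713.
Since JDN mod 7 = 6 (0 = Monday), the day is Sunday.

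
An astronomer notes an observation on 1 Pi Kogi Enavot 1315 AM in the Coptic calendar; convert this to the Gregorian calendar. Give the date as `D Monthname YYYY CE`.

Julian Day Number of the source date = 2305328.
Converting JDN 2305328 to the Gregorian calendar gives 3 September 1599 CE.

3 September 1599 CE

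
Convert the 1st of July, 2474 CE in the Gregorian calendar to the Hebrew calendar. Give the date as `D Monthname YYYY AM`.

Julian Day Number of the source date = 2624852.
Converting JDN 2624852 to the Hebrew calendar gives 15 Tammuz 6234 AM.

15 Tammuz 6234 AM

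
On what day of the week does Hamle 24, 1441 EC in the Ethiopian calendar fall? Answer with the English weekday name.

In the proleptic Gregorian calendar this is 27 July 1449 (JDN 2250504).
JDN 2250504 mod 7 = 4, and JDN 0 was a Monday, so this is a Friday.

Friday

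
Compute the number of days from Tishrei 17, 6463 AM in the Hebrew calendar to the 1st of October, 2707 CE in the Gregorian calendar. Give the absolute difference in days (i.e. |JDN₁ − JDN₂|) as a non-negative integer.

1826

JDN of the first date = 2708218.
JDN of the second date = 2710044.
|2710044 − 2708218| = 1826.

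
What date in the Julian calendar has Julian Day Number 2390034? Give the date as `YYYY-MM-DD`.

The Gregorian equivalent of JDN 2390034 is 4 August 1831.
In the Julian calendar that day is 1831-07-23.

1831-07-23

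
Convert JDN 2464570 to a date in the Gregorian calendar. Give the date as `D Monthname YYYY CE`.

Counting from JDN 2299161 = 15 Oct 1582 gives an offset of 165409 days.

30 August 2035 CE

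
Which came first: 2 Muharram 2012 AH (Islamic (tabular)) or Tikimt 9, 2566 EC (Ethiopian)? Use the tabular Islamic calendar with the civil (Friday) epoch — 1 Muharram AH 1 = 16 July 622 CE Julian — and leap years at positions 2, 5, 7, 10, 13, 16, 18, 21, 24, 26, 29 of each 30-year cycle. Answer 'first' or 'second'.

First date → JDN 2661072; second date → JDN 2661125.
JDN 2661072 < JDN 2661125, so the first date is earlier.

first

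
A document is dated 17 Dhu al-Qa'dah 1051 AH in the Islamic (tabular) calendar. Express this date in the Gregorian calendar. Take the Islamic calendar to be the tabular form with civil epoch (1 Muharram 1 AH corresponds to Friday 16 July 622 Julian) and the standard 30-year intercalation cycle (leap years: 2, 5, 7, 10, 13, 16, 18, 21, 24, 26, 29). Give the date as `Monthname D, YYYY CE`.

February 17, 1642 CE

Both dates share Julian Day Number 2320836; in the Gregorian calendar that is 17 February 1642 CE.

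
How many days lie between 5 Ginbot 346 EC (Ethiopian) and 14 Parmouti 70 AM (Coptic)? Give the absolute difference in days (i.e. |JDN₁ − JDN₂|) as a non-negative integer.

21

First date → JDN 1850476; second date → JDN 1850455.
The interval is |1850476 − 1850455| = 21 days.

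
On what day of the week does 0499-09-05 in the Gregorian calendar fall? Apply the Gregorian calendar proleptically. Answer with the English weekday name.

1903564 ≡ 5 (mod 7); counting from Monday = 0 gives Saturday.

Saturday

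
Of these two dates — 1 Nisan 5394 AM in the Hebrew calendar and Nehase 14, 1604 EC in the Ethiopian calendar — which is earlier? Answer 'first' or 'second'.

First date → JDN 2317955; second date → JDN 2310060.
JDN 2310060 < JDN 2317955, so the second date is earlier.

second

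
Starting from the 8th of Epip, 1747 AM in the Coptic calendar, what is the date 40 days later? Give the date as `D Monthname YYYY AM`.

JDN of the 8th of Epip, 1747 AM = 2463063.
2463063 + 40 = 2463103.
JDN 2463103 in the Coptic calendar is 18 Mesori 1747 AM.

18 Mesori 1747 AM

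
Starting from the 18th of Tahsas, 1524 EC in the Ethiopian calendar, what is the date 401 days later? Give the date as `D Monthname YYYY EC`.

Counting 401 days forward from JDN 2280604 reaches JDN 2281005, which is 24 Tir 1525 EC.

24 Tir 1525 EC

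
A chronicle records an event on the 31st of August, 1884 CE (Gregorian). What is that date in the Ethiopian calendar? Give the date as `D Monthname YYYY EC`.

Julian Day Number of the source date = 2409420.
Converting JDN 2409420 to the Ethiopian calendar gives 26 Nehase 1876 EC.

26 Nehase 1876 EC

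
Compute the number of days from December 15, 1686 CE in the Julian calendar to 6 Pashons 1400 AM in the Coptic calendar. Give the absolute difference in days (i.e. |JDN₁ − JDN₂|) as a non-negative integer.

JDN of the first date = 2337218.
JDN of the second date = 2336260.
|2336260 − 2337218| = 958.

958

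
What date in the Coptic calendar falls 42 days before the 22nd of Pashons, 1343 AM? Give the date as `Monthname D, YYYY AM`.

Parmouti 10, 1343 AM

Counting 42 days back from JDN 2315456 reaches JDN 2315414, which is Parmouti 10, 1343 AM.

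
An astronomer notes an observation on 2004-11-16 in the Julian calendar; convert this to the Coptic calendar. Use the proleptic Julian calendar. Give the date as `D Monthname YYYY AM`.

20 Hathor 1721 AM

Julian Day Number of the source date = 2453339.
Converting JDN 2453339 to the Coptic calendar gives 20 Hathor 1721 AM.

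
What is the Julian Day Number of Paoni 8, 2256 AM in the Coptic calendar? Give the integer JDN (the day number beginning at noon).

In the Gregorian calendar the same day is 19 June 2540.
JDN 2299161 is 15 October 1582 CE (Gregorian); the target day is +349785 days from there, so JDN = 2648946.

2648946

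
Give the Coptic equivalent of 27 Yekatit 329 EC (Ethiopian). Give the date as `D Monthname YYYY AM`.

27 Meshir 53 AM

The source date corresponds to 22 February 337 in the proleptic Gregorian calendar (JDN 1844199).
That day falls on 27 Meshir 53 AM in the Coptic calendar.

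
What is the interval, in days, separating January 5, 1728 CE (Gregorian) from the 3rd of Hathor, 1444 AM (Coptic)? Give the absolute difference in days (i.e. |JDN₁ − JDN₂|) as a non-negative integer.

55

JDN of the first date = 2352203.
JDN of the second date = 2352148.
|2352148 − 2352203| = 55.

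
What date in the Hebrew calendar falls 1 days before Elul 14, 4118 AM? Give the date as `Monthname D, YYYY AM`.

Elul 13, 4118 AM

JDN of Elul 14, 4118 AM = 1852065.
1852065 − 1 = 1852064.
JDN 1852064 in the Hebrew calendar is Elul 13, 4118 AM.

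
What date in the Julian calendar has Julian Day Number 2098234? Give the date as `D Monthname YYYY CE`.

The proleptic Gregorian equivalent of JDN 2098234 is 1 September 1032.
In the Julian calendar that day is 26 August 1032 CE.

26 August 1032 CE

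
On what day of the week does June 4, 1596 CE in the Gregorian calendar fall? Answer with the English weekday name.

Tuesday

JDN 2304142 mod 7 = 1, and JDN 0 was a Monday, so this is a Tuesday.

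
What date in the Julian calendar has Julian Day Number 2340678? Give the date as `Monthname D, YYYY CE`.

June 5, 1696 CE

The Gregorian equivalent of JDN 2340678 is 15 June 1696.
In the Julian calendar that day is June 5, 1696 CE.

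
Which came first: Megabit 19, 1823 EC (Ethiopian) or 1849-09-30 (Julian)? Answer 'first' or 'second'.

first

Converting both to JDN: 2389904 vs 2396678; the smaller is the first.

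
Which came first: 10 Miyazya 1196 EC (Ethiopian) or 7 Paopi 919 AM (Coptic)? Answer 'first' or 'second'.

First date → JDN 2160914; second date → JDN 2160365.
JDN 2160365 < JDN 2160914, so the second date is earlier.

second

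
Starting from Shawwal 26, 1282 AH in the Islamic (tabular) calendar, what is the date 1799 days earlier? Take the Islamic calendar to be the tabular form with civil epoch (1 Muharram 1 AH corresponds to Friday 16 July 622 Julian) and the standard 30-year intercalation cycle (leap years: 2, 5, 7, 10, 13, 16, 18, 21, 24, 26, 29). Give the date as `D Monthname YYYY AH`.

29 Ramadan 1277 AH

JDN of Shawwal 26, 1282 AH = 2402675.
2402675 − 1799 = 2400876.
JDN 2400876 in the tabular Islamic calendar is 29 Ramadan 1277 AH.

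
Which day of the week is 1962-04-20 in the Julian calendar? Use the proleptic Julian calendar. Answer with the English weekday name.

Thursday

This is JDN 2437788 (3 May 1962 Gregorian).
2437788 ≡ 3 (mod 7); counting from Monday = 0 gives Thursday.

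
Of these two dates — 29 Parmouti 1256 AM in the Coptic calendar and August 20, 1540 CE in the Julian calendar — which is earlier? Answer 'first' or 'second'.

The two dates have Julian Day Numbers 2283657 and 2283775 respectively.
Since 2283657 < 2283775, the first date comes first.

first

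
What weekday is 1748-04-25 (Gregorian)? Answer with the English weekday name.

Thursday

2359619 ≡ 3 (mod 7); counting from Monday = 0 gives Thursday.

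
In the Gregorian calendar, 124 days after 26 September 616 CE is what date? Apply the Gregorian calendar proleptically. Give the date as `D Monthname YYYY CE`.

The starting date is JDN 1946318; 1946318 + 124 = 1946442.
JDN 1946442 corresponds to 28 January 617 CE.

28 January 617 CE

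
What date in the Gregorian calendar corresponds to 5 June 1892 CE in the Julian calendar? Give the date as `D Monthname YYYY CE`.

The Julian–Gregorian offset here is 12 days (Julian trailing).
5 June 1892 Julian + 12 days → 17 June 1892 Gregorian.

17 June 1892 CE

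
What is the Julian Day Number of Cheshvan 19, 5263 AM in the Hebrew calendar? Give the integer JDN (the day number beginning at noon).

2269957

Equivalently 31 October 1502 (proleptic Gregorian).
JDN 2400001 is 17 November 1858 CE (Gregorian), MJD 0; the target day is −130044 days from there, so JDN = 2269957.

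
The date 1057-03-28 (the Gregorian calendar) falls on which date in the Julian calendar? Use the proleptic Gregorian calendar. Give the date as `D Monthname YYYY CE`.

22 March 1057 CE

At this point the Julian calendar is 6 days behind the Gregorian.
28 March 1057 Gregorian − 6 days → 22 March 1057 Julian.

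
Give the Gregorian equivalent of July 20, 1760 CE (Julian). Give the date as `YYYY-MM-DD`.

1760-07-31

For dates in this range the Gregorian date is 11 days ahead of the Julian.
20 July 1760 Julian + 11 days → 31 July 1760 Gregorian.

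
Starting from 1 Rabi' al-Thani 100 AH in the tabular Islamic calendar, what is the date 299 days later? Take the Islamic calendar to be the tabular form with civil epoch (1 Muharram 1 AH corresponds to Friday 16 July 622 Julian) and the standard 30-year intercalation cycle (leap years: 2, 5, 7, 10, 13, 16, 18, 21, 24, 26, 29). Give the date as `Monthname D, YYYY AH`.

Counting 299 days forward from JDN 1983611 reaches JDN 1983910, which is Safar 4, 101 AH.

Safar 4, 101 AH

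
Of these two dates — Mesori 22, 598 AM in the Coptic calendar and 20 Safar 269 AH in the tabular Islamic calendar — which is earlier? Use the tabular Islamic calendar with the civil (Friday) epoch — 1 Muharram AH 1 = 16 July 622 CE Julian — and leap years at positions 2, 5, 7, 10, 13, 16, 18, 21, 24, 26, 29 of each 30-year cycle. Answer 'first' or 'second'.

first

First date → JDN 2043435; second date → JDN 2043459.
JDN 2043435 < JDN 2043459, so the first date is earlier.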